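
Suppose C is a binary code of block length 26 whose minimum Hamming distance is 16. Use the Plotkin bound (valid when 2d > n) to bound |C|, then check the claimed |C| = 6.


Plotkin bound M ≤ 4; given |C| = 6 > bound (violated).

Check applicability: 2d = 32, n = 26.
2d − n = 6 > 0, so Plotkin applies.
Compute d/(2d−n) = 16/6 ≈ 2.6667.
⌊d/(2d−n)⌋ = 2.
Plotkin bound: M ≤ 2·2 = 4.
Given |C| = 6, check: VIOLATED.
This |C| is above the Plotkin bound, so no binary code with n = 26, d = 16 and 6 codewords exists.


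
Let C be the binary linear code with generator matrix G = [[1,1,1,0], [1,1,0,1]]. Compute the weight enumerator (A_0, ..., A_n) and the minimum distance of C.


Weight distribution: A_0 = 1, A_2 = 1, A_3 = 2. Minimum distance d = 2.

Enumerate all 2^2 = 4 messages m ∈ F_2^2.
For each, compute codeword c = mG in F_2^4, then tally its weight.
  m = 00 → c = 0000, weight = 0.
  m = 10 → c = 1110, weight = 3.
  m = 01 → c = 1101, weight = 3.
  m = 11 → c = 0011, weight = 2.
Tally weights:
  weight 0: 1 codewords.
  weight 2: 1 codewords.
  weight 3: 2 codewords.
Minimum distance d = smallest w > 0 with A_w > 0 = 2.
Sanity: Σ A_w = 4 = 2^2 = 4 ✓.


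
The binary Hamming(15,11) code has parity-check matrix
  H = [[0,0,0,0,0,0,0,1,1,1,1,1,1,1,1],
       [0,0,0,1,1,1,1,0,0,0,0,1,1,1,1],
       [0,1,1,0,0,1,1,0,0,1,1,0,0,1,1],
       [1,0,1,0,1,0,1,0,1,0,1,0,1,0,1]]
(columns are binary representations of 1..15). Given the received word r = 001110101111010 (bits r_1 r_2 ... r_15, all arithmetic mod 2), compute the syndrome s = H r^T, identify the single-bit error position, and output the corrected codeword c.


s = (1, 1, 1, 1)^T, error position = 15, corrected codeword c = 001110101111011

Compute s = H r^T mod 2 one row at a time:
  s_1 = 0 + 1 + 1 + 1 + 1 + 0 + 1 + 0 = 5 ≡ 1 (mod 2).
  s_2 = 1 + 1 + 0 + 1 + 1 + 0 + 1 + 0 = 5 ≡ 1 (mod 2).
  s_3 = 0 + 1 + 0 + 1 + 1 + 1 + 1 + 0 = 5 ≡ 1 (mod 2).
  s_4 = 0 + 1 + 1 + 1 + 1 + 1 + 0 + 0 = 5 ≡ 1 (mod 2).
s = (1, 1, 1, 1)^T — this equals column 15 of H (binary 1111), so error is at position 15.
Correct: flip bit 15 of r = 001110101111010 to get c = 001110101111011.


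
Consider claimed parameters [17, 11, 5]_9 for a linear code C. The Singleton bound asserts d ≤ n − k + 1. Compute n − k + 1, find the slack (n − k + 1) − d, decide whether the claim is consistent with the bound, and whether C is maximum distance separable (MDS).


Singleton RHS = n − k + 1 = 7, slack = 2, bound satisfied, not MDS.

Singleton bound: d ≤ n − k + 1.
Here n = 17, k = 11, so n − k + 1 = 7.
Given d = 5, check d ≤ 7: YES.
Slack = (n − k + 1) − d = 2.
The code is NOT MDS (slack = 2 > 0).
Description: the claimed parameters are [17, 11, 5]_9; such a code would be non-MDS.


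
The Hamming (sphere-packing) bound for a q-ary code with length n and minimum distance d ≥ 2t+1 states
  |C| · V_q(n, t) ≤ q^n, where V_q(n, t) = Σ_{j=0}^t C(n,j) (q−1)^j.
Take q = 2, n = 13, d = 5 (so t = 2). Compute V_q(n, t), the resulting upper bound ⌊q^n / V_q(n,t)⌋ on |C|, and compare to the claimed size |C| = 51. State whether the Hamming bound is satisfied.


V_q(n, t) = 92, q^n = 8192, Hamming bound = 89, |C| = 51 ≤ bound (satisfied).

Step 1: Compute V_q(n, t) = Σ_{j=0}^2 C(n, j) (q−1)^j.
  j = 0: C(13,0)·(1)^0 = 1·1 = 1.
  j = 1: C(13,1)·(1)^1 = 13·1 = 13.
  j = 2: C(13,2)·(1)^2 = 78·1 = 78.
  V_q(n, t) = 1 + 13 + 78 = 92.
Step 2: q^n = 2^13 = 8192.
Step 3: Hamming bound ⌊q^n / V_q(n,t)⌋ = ⌊8192/92⌋ = 89.
Step 4: Compare |C| = 51 to 89: satisfied.
The claimed |C| lies below the Hamming bound.


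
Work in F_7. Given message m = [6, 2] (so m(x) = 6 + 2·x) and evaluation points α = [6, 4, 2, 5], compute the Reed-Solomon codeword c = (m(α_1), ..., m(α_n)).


c = [4, 0, 3, 2]

Message polynomial: m(x) = 6 + 2·x (mod 7).
For each evaluation point α_i, compute m(α_i) mod 7:
  α_1 = 6: Horner steps 2 → 4, so m(6) = 4.
  α_2 = 4: Horner steps 2 → 0, so m(4) = 0.
  α_3 = 2: Horner steps 2 → 3, so m(2) = 3.
  α_4 = 5: Horner steps 2 → 2, so m(5) = 2.
Codeword c = [4, 0, 3, 2] ∈ F_7^4.


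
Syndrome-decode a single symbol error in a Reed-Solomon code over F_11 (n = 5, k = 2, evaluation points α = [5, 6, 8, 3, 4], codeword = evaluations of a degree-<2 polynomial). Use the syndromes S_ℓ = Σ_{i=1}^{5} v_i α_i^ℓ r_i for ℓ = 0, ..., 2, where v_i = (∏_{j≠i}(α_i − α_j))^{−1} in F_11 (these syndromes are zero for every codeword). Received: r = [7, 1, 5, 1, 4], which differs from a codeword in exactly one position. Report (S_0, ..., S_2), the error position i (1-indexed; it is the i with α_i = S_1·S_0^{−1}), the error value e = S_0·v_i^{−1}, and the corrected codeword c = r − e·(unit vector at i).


S = (9, 10, 5), error at position 2, error magnitude e = 2, c = [7, 10, 5, 1, 4].

Step 1: column multipliers v_i = (∏_{j≠i}(α_i − α_j))^{−1} mod 11.
  i = 1 (α = 5): (5−6)(5−8)(5−3)(5−4) = (−1)·(−3)·2·1 = 6 ≡ 6, so v_1 = 6^{−1} = 2 (mod 11).
  i = 2 (α = 6): (6−5)(6−8)(6−3)(6−4) = 1·(−2)·3·2 = −12 ≡ 10, so v_2 = 10^{−1} = 10 (mod 11).
  i = 3 (α = 8): (8−5)(8−6)(8−3)(8−4) = 3·2·5·4 = 120 ≡ 10, so v_3 = 10^{−1} = 10 (mod 11).
  i = 4 (α = 3): (3−5)(3−6)(3−8)(3−4) = (−2)·(−3)·(−5)·(−1) = 30 ≡ 8, so v_4 = 8^{−1} = 7 (mod 11).
  i = 5 (α = 4): (4−5)(4−6)(4−8)(4−3) = (−1)·(−2)·(−4)·1 = −8 ≡ 3, so v_5 = 3^{−1} = 4 (mod 11).
  v = [2, 10, 10, 7, 4].
Step 2: syndromes of r = [7, 1, 5, 1, 4] (all sums mod 11).
  S_0 = Σ v_i r_i = 2·7 + 10·1 + 10·5 + 7·1 + 4·4 = 97 ≡ 9.
  S_1 = Σ v_i α_i r_i = 2·5·7 + 10·6·1 + 10·8·5 + 7·3·1 + 4·4·4 = 615 ≡ 10.
  α_i^2 mod 11 = [3, 3, 9, 9, 5].
  S_2 = Σ v_i α_i^2 r_i = 2·3·7 + 10·3·1 + 10·9·5 + 7·9·1 + 4·5·4 = 665 ≡ 5.
  S = (9, 10, 5) ≠ 0, so r is not a codeword (an error is present).
Step 3: locate the error. For a single error e at position i, S_ℓ = v_i·e·α_i^ℓ, so α_err = S_1/S_0.
  S_0^{−1} = 9^{−1} = 5 (mod 11), so α_err = 10·5 = 50 ≡ 6 = α_2. Error position i = 2.
  Consistency check: S_2/S_1 = 5·10 = 50 ≡ 6 = α_err ✓ (single-error assumption holds).
Step 4: error magnitude e = S_0/v_2 = S_0·∏_{j≠2}(α_2 − α_j) = 9·10 = 90 ≡ 2 (mod 11).
Step 5: correct position 2: c_2 = r_2 − e = 1 − 2 ≡ 10 (mod 11). Hence c = [7, 10, 5, 1, 4].
  Check: interpolating c through the α_i gives m(x) = 3 + 3·x (degree < 2) with m(α_i) = c_i for every i, so c is indeed a codeword.


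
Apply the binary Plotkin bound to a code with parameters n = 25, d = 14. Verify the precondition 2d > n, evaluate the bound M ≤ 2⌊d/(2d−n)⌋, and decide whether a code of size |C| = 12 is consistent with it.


Plotkin bound M ≤ 8; given |C| = 12 > bound (violated).

Check applicability: 2d = 28, n = 25.
2d − n = 3 > 0, so Plotkin applies.
Compute d/(2d−n) = 14/3 ≈ 4.6667.
⌊d/(2d−n)⌋ = 4.
Plotkin bound: M ≤ 2·4 = 8.
Given |C| = 12, check: VIOLATED.
This |C| is above the Plotkin bound, so no binary code with n = 25, d = 14 and 12 codewords exists.


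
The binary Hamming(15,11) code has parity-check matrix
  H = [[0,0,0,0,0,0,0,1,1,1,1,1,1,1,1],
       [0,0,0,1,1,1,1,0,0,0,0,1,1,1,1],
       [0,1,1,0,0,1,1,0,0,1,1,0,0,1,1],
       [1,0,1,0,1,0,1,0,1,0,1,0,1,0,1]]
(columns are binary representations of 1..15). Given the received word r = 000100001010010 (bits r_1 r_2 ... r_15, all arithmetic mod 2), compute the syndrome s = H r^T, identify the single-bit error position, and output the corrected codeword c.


s = (1, 0, 0, 0)^T, error position = 8, corrected codeword c = 000100011010010

Compute s = H r^T mod 2 one row at a time:
  s_1 = 0 + 1 + 0 + 1 + 0 + 0 + 1 + 0 = 3 ≡ 1 (mod 2).
  s_2 = 1 + 0 + 0 + 0 + 0 + 0 + 1 + 0 = 2 ≡ 0 (mod 2).
  s_3 = 0 + 0 + 0 + 0 + 0 + 1 + 1 + 0 = 2 ≡ 0 (mod 2).
  s_4 = 0 + 0 + 0 + 0 + 1 + 1 + 0 + 0 = 2 ≡ 0 (mod 2).
s = (1, 0, 0, 0)^T — this equals column 8 of H (binary 1000), so error is at position 8.
Correct: flip bit 8 of r = 000100001010010 to get c = 000100011010010.


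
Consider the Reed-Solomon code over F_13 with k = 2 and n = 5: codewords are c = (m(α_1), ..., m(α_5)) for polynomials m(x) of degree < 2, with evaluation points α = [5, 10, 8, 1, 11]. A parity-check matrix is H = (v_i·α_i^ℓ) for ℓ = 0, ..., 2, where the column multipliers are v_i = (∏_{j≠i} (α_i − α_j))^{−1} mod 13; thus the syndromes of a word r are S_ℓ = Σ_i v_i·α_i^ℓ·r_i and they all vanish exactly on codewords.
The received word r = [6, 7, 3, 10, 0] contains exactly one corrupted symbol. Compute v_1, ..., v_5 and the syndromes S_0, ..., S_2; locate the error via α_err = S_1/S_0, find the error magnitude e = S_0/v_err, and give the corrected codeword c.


S = (6, 8, 2), error at position 2, error magnitude e = 6, c = [6, 1, 3, 10, 0].

Step 1: column multipliers v_i = (∏_{j≠i}(α_i − α_j))^{−1} mod 13.
  i = 1 (α = 5): (5−10)(5−8)(5−1)(5−11) = (−5)·(−3)·4·(−6) = −360 ≡ 4, so v_1 = 4^{−1} = 10 (mod 13).
  i = 2 (α = 10): (10−5)(10−8)(10−1)(10−11) = 5·2·9·(−1) = −90 ≡ 1, so v_2 = 1^{−1} = 1 (mod 13).
  i = 3 (α = 8): (8−5)(8−10)(8−1)(8−11) = 3·(−2)·7·(−3) = 126 ≡ 9, so v_3 = 9^{−1} = 3 (mod 13).
  i = 4 (α = 1): (1−5)(1−10)(1−8)(1−11) = (−4)·(−9)·(−7)·(−10) = 2520 ≡ 11, so v_4 = 11^{−1} = 6 (mod 13).
  i = 5 (α = 11): (11−5)(11−10)(11−8)(11−1) = 6·1·3·10 = 180 ≡ 11, so v_5 = 11^{−1} = 6 (mod 13).
  v = [10, 1, 3, 6, 6].
Step 2: syndromes of r = [6, 7, 3, 10, 0] (all sums mod 13).
  S_0 = Σ v_i r_i = 10·6 + 1·7 + 3·3 + 6·10 + 6·0 = 136 ≡ 6.
  S_1 = Σ v_i α_i r_i = 10·5·6 + 1·10·7 + 3·8·3 + 6·1·10 + 6·11·0 = 502 ≡ 8.
  α_i^2 mod 13 = [12, 9, 12, 1, 4].
  S_2 = Σ v_i α_i^2 r_i = 10·12·6 + 1·9·7 + 3·12·3 + 6·1·10 + 6·4·0 = 951 ≡ 2.
  S = (6, 8, 2) ≠ 0, so r is not a codeword (an error is present).
Step 3: locate the error. For a single error e at position i, S_ℓ = v_i·e·α_i^ℓ, so α_err = S_1/S_0.
  S_0^{−1} = 6^{−1} = 11 (mod 13), so α_err = 8·11 = 88 ≡ 10 = α_2. Error position i = 2.
  Consistency check: S_2/S_1 = 2·5 = 10 ≡ 10 = α_err ✓ (single-error assumption holds).
Step 4: error magnitude e = S_0/v_2 = S_0·∏_{j≠2}(α_2 − α_j) = 6·1 = 6 ≡ 6 (mod 13).
Step 5: correct position 2: c_2 = r_2 − e = 7 − 6 ≡ 1 (mod 13). Hence c = [6, 1, 3, 10, 0].
  Check: interpolating c through the α_i gives m(x) = 11 + 12·x (degree < 2) with m(α_i) = c_i for every i, so c is indeed a codeword.


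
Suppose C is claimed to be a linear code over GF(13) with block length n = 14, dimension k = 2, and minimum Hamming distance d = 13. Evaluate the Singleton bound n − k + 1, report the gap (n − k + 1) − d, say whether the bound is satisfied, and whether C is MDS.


Singleton RHS = n − k + 1 = 13, slack = 0, bound satisfied, MDS.

Singleton bound: d ≤ n − k + 1.
Here n = 14, k = 2, so n − k + 1 = 13.
Given d = 13, check d ≤ 13: YES.
Slack = (n − k + 1) − d = 0.
The code is MDS (slack = 0).
Description: the claimed parameters are [14, 2, 13]_13; such a code would be MDS (meets Singleton bound).


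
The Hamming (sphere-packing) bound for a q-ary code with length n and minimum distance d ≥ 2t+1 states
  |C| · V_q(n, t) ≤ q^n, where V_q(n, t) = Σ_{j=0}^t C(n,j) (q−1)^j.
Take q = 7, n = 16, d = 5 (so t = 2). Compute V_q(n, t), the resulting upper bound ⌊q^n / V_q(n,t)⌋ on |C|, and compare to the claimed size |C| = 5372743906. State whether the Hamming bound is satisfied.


V_q(n, t) = 4417, q^n = 33232930569601, Hamming bound = 7523869270, |C| = 5372743906 ≤ bound (satisfied).

Step 1: Compute V_q(n, t) = Σ_{j=0}^2 C(n, j) (q−1)^j.
  j = 0: C(16,0)·(6)^0 = 1·1 = 1.
  j = 1: C(16,1)·(6)^1 = 16·6 = 96.
  j = 2: C(16,2)·(6)^2 = 120·36 = 4320.
  V_q(n, t) = 1 + 96 + 4320 = 4417.
Step 2: q^n = 7^16 = 33232930569601.
Step 3: Hamming bound ⌊q^n / V_q(n,t)⌋ = ⌊33232930569601/4417⌋ = 7523869270.
Step 4: Compare |C| = 5372743906 to 7523869270: satisfied.
The claimed |C| lies below the Hamming bound.


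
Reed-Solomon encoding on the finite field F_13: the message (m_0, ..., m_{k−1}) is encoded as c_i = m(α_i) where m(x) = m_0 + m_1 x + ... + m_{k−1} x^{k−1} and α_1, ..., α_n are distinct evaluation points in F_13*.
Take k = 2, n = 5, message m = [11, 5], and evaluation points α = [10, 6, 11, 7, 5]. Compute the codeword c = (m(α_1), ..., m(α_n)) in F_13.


c = [9, 2, 1, 7, 10]

Message polynomial: m(x) = 11 + 5·x (mod 13).
For each evaluation point α_i, compute m(α_i) mod 13:
  α_1 = 10: Horner steps 5 → 9, so m(10) = 9.
  α_2 = 6: Horner steps 5 → 2, so m(6) = 2.
  α_3 = 11: Horner steps 5 → 1, so m(11) = 1.
  α_4 = 7: Horner steps 5 → 7, so m(7) = 7.
  α_5 = 5: Horner steps 5 → 10, so m(5) = 10.
Codeword c = [9, 2, 1, 7, 10] ∈ F_13^5.


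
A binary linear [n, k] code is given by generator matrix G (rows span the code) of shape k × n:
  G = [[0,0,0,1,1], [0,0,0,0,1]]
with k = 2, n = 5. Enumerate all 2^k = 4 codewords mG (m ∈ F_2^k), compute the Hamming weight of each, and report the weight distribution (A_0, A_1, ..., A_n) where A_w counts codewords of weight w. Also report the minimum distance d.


Weight distribution: A_0 = 1, A_1 = 2, A_2 = 1. Minimum distance d = 1.

Enumerate all 2^2 = 4 messages m ∈ F_2^2.
For each, compute codeword c = mG in F_2^5, then tally its weight.
  m = 00 → c = 00000, weight = 0.
  m = 10 → c = 00011, weight = 2.
  m = 01 → c = 00001, weight = 1.
  m = 11 → c = 00010, weight = 1.
Tally weights:
  weight 0: 1 codewords.
  weight 1: 2 codewords.
  weight 2: 1 codewords.
Minimum distance d = smallest w > 0 with A_w > 0 = 1.
Sanity: Σ A_w = 4 = 2^2 = 4 ✓.


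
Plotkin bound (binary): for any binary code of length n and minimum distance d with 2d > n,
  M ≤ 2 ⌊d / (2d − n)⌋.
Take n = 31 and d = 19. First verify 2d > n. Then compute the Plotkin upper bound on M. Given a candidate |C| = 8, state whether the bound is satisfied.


Plotkin bound M ≤ 4; given |C| = 8 > bound (violated).

Check applicability: 2d = 38, n = 31.
2d − n = 7 > 0, so Plotkin applies.
Compute d/(2d−n) = 19/7 ≈ 2.7143.
⌊d/(2d−n)⌋ = 2.
Plotkin bound: M ≤ 2·2 = 4.
Given |C| = 8, check: VIOLATED.
This |C| is above the Plotkin bound, so no binary code with n = 31, d = 19 and 8 codewords exists.


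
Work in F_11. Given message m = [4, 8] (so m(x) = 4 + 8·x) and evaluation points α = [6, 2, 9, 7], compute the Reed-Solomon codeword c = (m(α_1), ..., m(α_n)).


c = [8, 9, 10, 5]

Message polynomial: m(x) = 4 + 8·x (mod 11).
For each evaluation point α_i, compute m(α_i) mod 11:
  α_1 = 6: Horner steps 8 → 8, so m(6) = 8.
  α_2 = 2: Horner steps 8 → 9, so m(2) = 9.
  α_3 = 9: Horner steps 8 → 10, so m(9) = 10.
  α_4 = 7: Horner steps 8 → 5, so m(7) = 5.
Codeword c = [8, 9, 10, 5] ∈ F_11^4.


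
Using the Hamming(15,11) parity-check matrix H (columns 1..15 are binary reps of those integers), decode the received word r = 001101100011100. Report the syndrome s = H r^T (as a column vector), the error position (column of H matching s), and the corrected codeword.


s = (1, 1, 0, 0)^T, error position = 12, corrected codeword c = 001101100010100

Compute s = H r^T mod 2 one row at a time:
  s_1 = 0 + 0 + 0 + 1 + 1 + 1 + 0 + 0 = 3 ≡ 1 (mod 2).
  s_2 = 1 + 0 + 1 + 1 + 1 + 1 + 0 + 0 = 5 ≡ 1 (mod 2).
  s_3 = 0 + 1 + 1 + 1 + 0 + 1 + 0 + 0 = 4 ≡ 0 (mod 2).
  s_4 = 0 + 1 + 0 + 1 + 0 + 1 + 1 + 0 = 4 ≡ 0 (mod 2).
s = (1, 1, 0, 0)^T — this equals column 12 of H (binary 1100), so error is at position 12.
Correct: flip bit 12 of r = 001101100011100 to get c = 001101100010100.


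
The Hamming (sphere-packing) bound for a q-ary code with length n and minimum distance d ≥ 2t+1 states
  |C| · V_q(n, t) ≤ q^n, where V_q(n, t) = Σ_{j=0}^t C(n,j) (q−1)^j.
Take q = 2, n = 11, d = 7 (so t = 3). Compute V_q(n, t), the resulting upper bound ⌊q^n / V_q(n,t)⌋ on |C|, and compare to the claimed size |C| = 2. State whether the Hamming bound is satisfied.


V_q(n, t) = 232, q^n = 2048, Hamming bound = 8, |C| = 2 ≤ bound (satisfied).

Step 1: Compute V_q(n, t) = Σ_{j=0}^3 C(n, j) (q−1)^j.
  j = 0: C(11,0)·(1)^0 = 1·1 = 1.
  j = 1: C(11,1)·(1)^1 = 11·1 = 11.
  j = 2: C(11,2)·(1)^2 = 55·1 = 55.
  j = 3: C(11,3)·(1)^3 = 165·1 = 165.
  V_q(n, t) = 1 + 11 + 55 + 165 = 232.
Step 2: q^n = 2^11 = 2048.
Step 3: Hamming bound ⌊q^n / V_q(n,t)⌋ = ⌊2048/232⌋ = 8.
Step 4: Compare |C| = 2 to 8: satisfied.
The claimed |C| lies below the Hamming bound.


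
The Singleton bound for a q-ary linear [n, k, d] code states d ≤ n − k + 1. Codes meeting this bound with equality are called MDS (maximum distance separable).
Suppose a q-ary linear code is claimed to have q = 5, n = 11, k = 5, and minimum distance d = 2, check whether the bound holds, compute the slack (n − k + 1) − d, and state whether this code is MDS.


Singleton RHS = n − k + 1 = 7, slack = 5, bound satisfied, not MDS.

Singleton bound: d ≤ n − k + 1.
Here n = 11, k = 5, so n − k + 1 = 7.
Given d = 2, check d ≤ 7: YES.
Slack = (n − k + 1) − d = 5.
The code is NOT MDS (slack = 5 > 0).
Description: the claimed parameters are [11, 5, 2]_5; such a code would be non-MDS.


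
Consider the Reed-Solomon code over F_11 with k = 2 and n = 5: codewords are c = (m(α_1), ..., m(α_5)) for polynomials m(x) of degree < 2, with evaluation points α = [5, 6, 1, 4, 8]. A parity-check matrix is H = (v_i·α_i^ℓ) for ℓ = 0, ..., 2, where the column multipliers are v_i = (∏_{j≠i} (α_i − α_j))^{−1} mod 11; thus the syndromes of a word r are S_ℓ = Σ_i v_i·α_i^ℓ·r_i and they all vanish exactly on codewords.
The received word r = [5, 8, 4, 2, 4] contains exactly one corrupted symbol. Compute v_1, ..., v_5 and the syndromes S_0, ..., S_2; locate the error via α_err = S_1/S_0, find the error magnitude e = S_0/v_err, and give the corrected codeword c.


S = (4, 10, 3), error at position 5, error magnitude e = 1, c = [5, 8, 4, 2, 3].

Step 1: column multipliers v_i = (∏_{j≠i}(α_i − α_j))^{−1} mod 11.
  i = 1 (α = 5): (5−6)(5−1)(5−4)(5−8) = (−1)·4·1·(−3) = 12 ≡ 1, so v_1 = 1^{−1} = 1 (mod 11).
  i = 2 (α = 6): (6−5)(6−1)(6−4)(6−8) = 1·5·2·(−2) = −20 ≡ 2, so v_2 = 2^{−1} = 6 (mod 11).
  i = 3 (α = 1): (1−5)(1−6)(1−4)(1−8) = (−4)·(−5)·(−3)·(−7) = 420 ≡ 2, so v_3 = 2^{−1} = 6 (mod 11).
  i = 4 (α = 4): (4−5)(4−6)(4−1)(4−8) = (−1)·(−2)·3·(−4) = −24 ≡ 9, so v_4 = 9^{−1} = 5 (mod 11).
  i = 5 (α = 8): (8−5)(8−6)(8−1)(8−4) = 3·2·7·4 = 168 ≡ 3, so v_5 = 3^{−1} = 4 (mod 11).
  v = [1, 6, 6, 5, 4].
Step 2: syndromes of r = [5, 8, 4, 2, 4] (all sums mod 11).
  S_0 = Σ v_i r_i = 1·5 + 6·8 + 6·4 + 5·2 + 4·4 = 103 ≡ 4.
  S_1 = Σ v_i α_i r_i = 1·5·5 + 6·6·8 + 6·1·4 + 5·4·2 + 4·8·4 = 505 ≡ 10.
  α_i^2 mod 11 = [3, 3, 1, 5, 9].
  S_2 = Σ v_i α_i^2 r_i = 1·3·5 + 6·3·8 + 6·1·4 + 5·5·2 + 4·9·4 = 377 ≡ 3.
  S = (4, 10, 3) ≠ 0, so r is not a codeword (an error is present).
Step 3: locate the error. For a single error e at position i, S_ℓ = v_i·e·α_i^ℓ, so α_err = S_1/S_0.
  S_0^{−1} = 4^{−1} = 3 (mod 11), so α_err = 10·3 = 30 ≡ 8 = α_5. Error position i = 5.
  Consistency check: S_2/S_1 = 3·10 = 30 ≡ 8 = α_err ✓ (single-error assumption holds).
Step 4: error magnitude e = S_0/v_5 = S_0·∏_{j≠5}(α_5 − α_j) = 4·3 = 12 ≡ 1 (mod 11).
Step 5: correct position 5: c_5 = r_5 − e = 4 − 1 ≡ 3 (mod 11). Hence c = [5, 8, 4, 2, 3].
  Check: interpolating c through the α_i gives m(x) = 1 + 3·x (degree < 2) with m(α_i) = c_i for every i, so c is indeed a codeword.


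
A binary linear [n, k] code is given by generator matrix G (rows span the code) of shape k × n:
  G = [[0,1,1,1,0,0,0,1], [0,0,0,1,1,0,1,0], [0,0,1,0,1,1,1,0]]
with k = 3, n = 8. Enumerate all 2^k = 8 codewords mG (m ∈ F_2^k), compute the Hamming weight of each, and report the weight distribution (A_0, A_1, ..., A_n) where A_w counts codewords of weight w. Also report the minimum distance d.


Weight distribution: A_0 = 1, A_3 = 3, A_4 = 2, A_5 = 1, A_6 = 1. Minimum distance d = 3.

Enumerate all 2^3 = 8 messages m ∈ F_2^3.
For each, compute codeword c = mG in F_2^8, then tally its weight.
  m = 000 → c = 00000000, weight = 0.
  m = 100 → c = 01110001, weight = 4.
  m = 010 → c = 00011010, weight = 3.
  m = 110 → c = 01101011, weight = 5.
  m = 001 → c = 00101110, weight = 4.
  m = 101 → c = 01011111, weight = 6.
  m = 011 → c = 00110100, weight = 3.
  m = 111 → c = 01000101, weight = 3.
Tally weights:
  weight 0: 1 codewords.
  weight 3: 3 codewords.
  weight 4: 2 codewords.
  weight 5: 1 codewords.
  weight 6: 1 codewords.
Minimum distance d = smallest w > 0 with A_w > 0 = 3.
Sanity: Σ A_w = 8 = 2^3 = 8 ✓.


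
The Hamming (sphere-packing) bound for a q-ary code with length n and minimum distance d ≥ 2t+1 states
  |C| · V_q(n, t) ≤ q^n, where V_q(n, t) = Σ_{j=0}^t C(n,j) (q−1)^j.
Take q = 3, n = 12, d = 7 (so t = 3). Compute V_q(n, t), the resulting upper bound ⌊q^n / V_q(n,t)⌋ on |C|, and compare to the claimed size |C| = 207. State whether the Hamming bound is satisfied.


V_q(n, t) = 2049, q^n = 531441, Hamming bound = 259, |C| = 207 ≤ bound (satisfied).

Step 1: Compute V_q(n, t) = Σ_{j=0}^3 C(n, j) (q−1)^j.
  j = 0: C(12,0)·(2)^0 = 1·1 = 1.
  j = 1: C(12,1)·(2)^1 = 12·2 = 24.
  j = 2: C(12,2)·(2)^2 = 66·4 = 264.
  j = 3: C(12,3)·(2)^3 = 220·8 = 1760.
  V_q(n, t) = 1 + 24 + 264 + 1760 = 2049.
Step 2: q^n = 3^12 = 531441.
Step 3: Hamming bound ⌊q^n / V_q(n,t)⌋ = ⌊531441/2049⌋ = 259.
Step 4: Compare |C| = 207 to 259: satisfied.
The claimed |C| lies below the Hamming bound.


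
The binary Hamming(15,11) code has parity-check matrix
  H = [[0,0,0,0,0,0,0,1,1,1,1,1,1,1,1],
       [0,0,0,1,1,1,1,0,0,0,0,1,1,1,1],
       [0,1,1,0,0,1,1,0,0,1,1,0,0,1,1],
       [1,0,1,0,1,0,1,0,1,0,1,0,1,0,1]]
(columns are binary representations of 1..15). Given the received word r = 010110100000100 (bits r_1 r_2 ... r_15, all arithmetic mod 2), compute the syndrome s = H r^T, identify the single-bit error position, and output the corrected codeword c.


s = (1, 0, 0, 1)^T, error position = 9, corrected codeword c = 010110101000100

Compute s = H r^T mod 2 one row at a time:
  s_1 = 0 + 0 + 0 + 0 + 0 + 1 + 0 + 0 = 1 ≡ 1 (mod 2).
  s_2 = 1 + 1 + 0 + 1 + 0 + 1 + 0 + 0 = 4 ≡ 0 (mod 2).
  s_3 = 1 + 0 + 0 + 1 + 0 + 0 + 0 + 0 = 2 ≡ 0 (mod 2).
  s_4 = 0 + 0 + 1 + 1 + 0 + 0 + 1 + 0 = 3 ≡ 1 (mod 2).
s = (1, 0, 0, 1)^T — this equals column 9 of H (binary 1001), so error is at position 9.
Correct: flip bit 9 of r = 010110100000100 to get c = 010110101000100.


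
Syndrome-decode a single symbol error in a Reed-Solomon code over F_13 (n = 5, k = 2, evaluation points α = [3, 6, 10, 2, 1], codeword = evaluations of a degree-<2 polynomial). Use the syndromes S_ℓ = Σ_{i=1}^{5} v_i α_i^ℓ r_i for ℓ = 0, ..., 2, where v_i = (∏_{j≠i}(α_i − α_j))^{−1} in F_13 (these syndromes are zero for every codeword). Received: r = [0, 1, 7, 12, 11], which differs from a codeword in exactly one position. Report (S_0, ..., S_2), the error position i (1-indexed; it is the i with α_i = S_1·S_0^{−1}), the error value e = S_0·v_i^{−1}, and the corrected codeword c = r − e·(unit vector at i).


S = (9, 2, 12), error at position 2, error magnitude e = 11, c = [0, 3, 7, 12, 11].

Step 1: column multipliers v_i = (∏_{j≠i}(α_i − α_j))^{−1} mod 13.
  i = 1 (α = 3): (3−6)(3−10)(3−2)(3−1) = (−3)·(−7)·1·2 = 42 ≡ 3, so v_1 = 3^{−1} = 9 (mod 13).
  i = 2 (α = 6): (6−3)(6−10)(6−2)(6−1) = 3·(−4)·4·5 = −240 ≡ 7, so v_2 = 7^{−1} = 2 (mod 13).
  i = 3 (α = 10): (10−3)(10−6)(10−2)(10−1) = 7·4·8·9 = 2016 ≡ 1, so v_3 = 1^{−1} = 1 (mod 13).
  i = 4 (α = 2): (2−3)(2−6)(2−10)(2−1) = (−1)·(−4)·(−8)·1 = −32 ≡ 7, so v_4 = 7^{−1} = 2 (mod 13).
  i = 5 (α = 1): (1−3)(1−6)(1−10)(1−2) = (−2)·(−5)·(−9)·(−1) = 90 ≡ 12, so v_5 = 12^{−1} = 12 (mod 13).
  v = [9, 2, 1, 2, 12].
Step 2: syndromes of r = [0, 1, 7, 12, 11] (all sums mod 13).
  S_0 = Σ v_i r_i = 9·0 + 2·1 + 1·7 + 2·12 + 12·11 = 165 ≡ 9.
  S_1 = Σ v_i α_i r_i = 9·3·0 + 2·6·1 + 1·10·7 + 2·2·12 + 12·1·11 = 262 ≡ 2.
  α_i^2 mod 13 = [9, 10, 9, 4, 1].
  S_2 = Σ v_i α_i^2 r_i = 9·9·0 + 2·10·1 + 1·9·7 + 2·4·12 + 12·1·11 = 311 ≡ 12.
  S = (9, 2, 12) ≠ 0, so r is not a codeword (an error is present).
Step 3: locate the error. For a single error e at position i, S_ℓ = v_i·e·α_i^ℓ, so α_err = S_1/S_0.
  S_0^{−1} = 9^{−1} = 3 (mod 13), so α_err = 2·3 = 6 ≡ 6 = α_2. Error position i = 2.
  Consistency check: S_2/S_1 = 12·7 = 84 ≡ 6 = α_err ✓ (single-error assumption holds).
Step 4: error magnitude e = S_0/v_2 = S_0·∏_{j≠2}(α_2 − α_j) = 9·7 = 63 ≡ 11 (mod 13).
Step 5: correct position 2: c_2 = r_2 − e = 1 − 11 ≡ 3 (mod 13). Hence c = [0, 3, 7, 12, 11].
  Check: interpolating c through the α_i gives m(x) = 10 + 1·x (degree < 2) with m(α_i) = c_i for every i, so c is indeed a codeword.


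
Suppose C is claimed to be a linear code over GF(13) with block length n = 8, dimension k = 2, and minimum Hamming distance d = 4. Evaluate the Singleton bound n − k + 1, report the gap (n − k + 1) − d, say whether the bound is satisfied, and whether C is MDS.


Singleton RHS = n − k + 1 = 7, slack = 3, bound satisfied, not MDS.

Singleton bound: d ≤ n − k + 1.
Here n = 8, k = 2, so n − k + 1 = 7.
Given d = 4, check d ≤ 7: YES.
Slack = (n − k + 1) − d = 3.
The code is NOT MDS (slack = 3 > 0).
Description: the claimed parameters are [8, 2, 4]_13; such a code would be non-MDS.


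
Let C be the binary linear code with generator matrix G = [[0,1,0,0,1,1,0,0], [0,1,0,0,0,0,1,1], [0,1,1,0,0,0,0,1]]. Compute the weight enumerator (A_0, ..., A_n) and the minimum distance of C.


Weight distribution: A_0 = 1, A_2 = 1, A_3 = 3, A_4 = 2, A_5 = 1. Minimum distance d = 2.

Enumerate all 2^3 = 8 messages m ∈ F_2^3.
For each, compute codeword c = mG in F_2^8, then tally its weight.
  m = 000 → c = 00000000, weight = 0.
  m = 100 → c = 01001100, weight = 3.
  m = 010 → c = 01000011, weight = 3.
  m = 110 → c = 00001111, weight = 4.
  m = 001 → c = 01100001, weight = 3.
  m = 101 → c = 00101101, weight = 4.
  m = 011 → c = 00100010, weight = 2.
  m = 111 → c = 01101110, weight = 5.
Tally weights:
  weight 0: 1 codewords.
  weight 2: 1 codewords.
  weight 3: 3 codewords.
  weight 4: 2 codewords.
  weight 5: 1 codewords.
Minimum distance d = smallest w > 0 with A_w > 0 = 2.
Sanity: Σ A_w = 8 = 2^3 = 8 ✓.


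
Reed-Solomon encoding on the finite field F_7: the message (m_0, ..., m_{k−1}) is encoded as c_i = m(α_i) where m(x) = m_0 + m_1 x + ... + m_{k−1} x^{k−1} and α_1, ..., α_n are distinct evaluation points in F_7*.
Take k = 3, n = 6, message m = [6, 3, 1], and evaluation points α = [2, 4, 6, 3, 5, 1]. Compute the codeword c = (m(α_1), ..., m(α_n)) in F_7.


c = [2, 6, 4, 3, 4, 3]

Message polynomial: m(x) = 6 + 3·x + 1·x^2 (mod 7).
For each evaluation point α_i, compute m(α_i) mod 7:
  α_1 = 2: Horner steps 1 → 5 → 2, so m(2) = 2.
  α_2 = 4: Horner steps 1 → 0 → 6, so m(4) = 6.
  α_3 = 6: Horner steps 1 → 2 → 4, so m(6) = 4.
  α_4 = 3: Horner steps 1 → 6 → 3, so m(3) = 3.
  α_5 = 5: Horner steps 1 → 1 → 4, so m(5) = 4.
  α_6 = 1: Horner steps 1 → 4 → 3, so m(1) = 3.
Codeword c = [2, 6, 4, 3, 4, 3] ∈ F_7^6.


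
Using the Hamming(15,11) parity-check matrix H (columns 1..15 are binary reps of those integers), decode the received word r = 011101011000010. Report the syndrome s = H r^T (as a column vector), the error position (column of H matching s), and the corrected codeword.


s = (1, 1, 0, 0)^T, error position = 12, corrected codeword c = 011101011001010

Compute s = H r^T mod 2 one row at a time:
  s_1 = 1 + 1 + 0 + 0 + 0 + 0 + 1 + 0 = 3 ≡ 1 (mod 2).
  s_2 = 1 + 0 + 1 + 0 + 0 + 0 + 1 + 0 = 3 ≡ 1 (mod 2).
  s_3 = 1 + 1 + 1 + 0 + 0 + 0 + 1 + 0 = 4 ≡ 0 (mod 2).
  s_4 = 0 + 1 + 0 + 0 + 1 + 0 + 0 + 0 = 2 ≡ 0 (mod 2).
s = (1, 1, 0, 0)^T — this equals column 12 of H (binary 1100), so error is at position 12.
Correct: flip bit 12 of r = 011101011000010 to get c = 011101011001010.


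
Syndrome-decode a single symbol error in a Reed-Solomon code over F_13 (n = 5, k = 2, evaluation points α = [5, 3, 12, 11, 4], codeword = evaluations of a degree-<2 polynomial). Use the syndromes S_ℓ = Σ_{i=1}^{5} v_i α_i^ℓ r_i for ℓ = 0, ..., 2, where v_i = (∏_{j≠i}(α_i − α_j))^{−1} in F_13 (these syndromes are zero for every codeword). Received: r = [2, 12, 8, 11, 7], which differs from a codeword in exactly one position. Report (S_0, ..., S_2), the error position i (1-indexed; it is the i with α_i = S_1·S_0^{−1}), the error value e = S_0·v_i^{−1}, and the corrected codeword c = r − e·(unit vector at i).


S = (8, 5, 8), error at position 3, error magnitude e = 2, c = [2, 12, 6, 11, 7].

Step 1: column multipliers v_i = (∏_{j≠i}(α_i − α_j))^{−1} mod 13.
  i = 1 (α = 5): (5−3)(5−12)(5−11)(5−4) = 2·(−7)·(−6)·1 = 84 ≡ 6, so v_1 = 6^{−1} = 11 (mod 13).
  i = 2 (α = 3): (3−5)(3−12)(3−11)(3−4) = (−2)·(−9)·(−8)·(−1) = 144 ≡ 1, so v_2 = 1^{−1} = 1 (mod 13).
  i = 3 (α = 12): (12−5)(12−3)(12−11)(12−4) = 7·9·1·8 = 504 ≡ 10, so v_3 = 10^{−1} = 4 (mod 13).
  i = 4 (α = 11): (11−5)(11−3)(11−12)(11−4) = 6·8·(−1)·7 = −336 ≡ 2, so v_4 = 2^{−1} = 7 (mod 13).
  i = 5 (α = 4): (4−5)(4−3)(4−12)(4−11) = (−1)·1·(−8)·(−7) = −56 ≡ 9, so v_5 = 9^{−1} = 3 (mod 13).
  v = [11, 1, 4, 7, 3].
Step 2: syndromes of r = [2, 12, 8, 11, 7] (all sums mod 13).
  S_0 = Σ v_i r_i = 11·2 + 1·12 + 4·8 + 7·11 + 3·7 = 164 ≡ 8.
  S_1 = Σ v_i α_i r_i = 11·5·2 + 1·3·12 + 4·12·8 + 7·11·11 + 3·4·7 = 1461 ≡ 5.
  α_i^2 mod 13 = [12, 9, 1, 4, 3].
  S_2 = Σ v_i α_i^2 r_i = 11·12·2 + 1·9·12 + 4·1·8 + 7·4·11 + 3·3·7 = 775 ≡ 8.
  S = (8, 5, 8) ≠ 0, so r is not a codeword (an error is present).
Step 3: locate the error. For a single error e at position i, S_ℓ = v_i·e·α_i^ℓ, so α_err = S_1/S_0.
  S_0^{−1} = 8^{−1} = 5 (mod 13), so α_err = 5·5 = 25 ≡ 12 = α_3. Error position i = 3.
  Consistency check: S_2/S_1 = 8·8 = 64 ≡ 12 = α_err ✓ (single-error assumption holds).
Step 4: error magnitude e = S_0/v_3 = S_0·∏_{j≠3}(α_3 − α_j) = 8·10 = 80 ≡ 2 (mod 13).
Step 5: correct position 3: c_3 = r_3 − e = 8 − 2 ≡ 6 (mod 13). Hence c = [2, 12, 6, 11, 7].
  Check: interpolating c through the α_i gives m(x) = 1 + 8·x (degree < 2) with m(α_i) = c_i for every i, so c is indeed a codeword.


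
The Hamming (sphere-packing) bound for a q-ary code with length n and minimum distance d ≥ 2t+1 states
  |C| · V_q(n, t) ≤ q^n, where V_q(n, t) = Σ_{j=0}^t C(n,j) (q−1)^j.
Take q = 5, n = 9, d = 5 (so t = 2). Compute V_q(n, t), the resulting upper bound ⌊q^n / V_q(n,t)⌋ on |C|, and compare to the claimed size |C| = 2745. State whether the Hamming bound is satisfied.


V_q(n, t) = 613, q^n = 1953125, Hamming bound = 3186, |C| = 2745 ≤ bound (satisfied).

Step 1: Compute V_q(n, t) = Σ_{j=0}^2 C(n, j) (q−1)^j.
  j = 0: C(9,0)·(4)^0 = 1·1 = 1.
  j = 1: C(9,1)·(4)^1 = 9·4 = 36.
  j = 2: C(9,2)·(4)^2 = 36·16 = 576.
  V_q(n, t) = 1 + 36 + 576 = 613.
Step 2: q^n = 5^9 = 1953125.
Step 3: Hamming bound ⌊q^n / V_q(n,t)⌋ = ⌊1953125/613⌋ = 3186.
Step 4: Compare |C| = 2745 to 3186: satisfied.
The claimed |C| lies below the Hamming bound.


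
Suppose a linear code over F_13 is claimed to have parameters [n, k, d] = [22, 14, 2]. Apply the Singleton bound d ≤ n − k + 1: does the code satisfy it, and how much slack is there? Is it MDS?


Singleton RHS = n − k + 1 = 9, slack = 7, bound satisfied, not MDS.

Singleton bound: d ≤ n − k + 1.
Here n = 22, k = 14, so n − k + 1 = 9.
Given d = 2, check d ≤ 9: YES.
Slack = (n − k + 1) − d = 7.
The code is NOT MDS (slack = 7 > 0).
Description: the claimed parameters are [22, 14, 2]_13; such a code would be non-MDS.


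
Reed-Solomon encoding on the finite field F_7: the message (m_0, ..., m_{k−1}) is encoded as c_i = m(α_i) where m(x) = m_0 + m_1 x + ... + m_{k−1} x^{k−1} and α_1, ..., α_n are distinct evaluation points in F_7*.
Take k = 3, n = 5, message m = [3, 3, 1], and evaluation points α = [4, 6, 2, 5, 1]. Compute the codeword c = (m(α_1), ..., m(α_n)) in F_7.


c = [3, 1, 6, 1, 0]

Message polynomial: m(x) = 3 + 3·x + 1·x^2 (mod 7).
For each evaluation point α_i, compute m(α_i) mod 7:
  α_1 = 4: Horner steps 1 → 0 → 3, so m(4) = 3.
  α_2 = 6: Horner steps 1 → 2 → 1, so m(6) = 1.
  α_3 = 2: Horner steps 1 → 5 → 6, so m(2) = 6.
  α_4 = 5: Horner steps 1 → 1 → 1, so m(5) = 1.
  α_5 = 1: Horner steps 1 → 4 → 0, so m(1) = 0.
Codeword c = [3, 1, 6, 1, 0] ∈ F_7^5.


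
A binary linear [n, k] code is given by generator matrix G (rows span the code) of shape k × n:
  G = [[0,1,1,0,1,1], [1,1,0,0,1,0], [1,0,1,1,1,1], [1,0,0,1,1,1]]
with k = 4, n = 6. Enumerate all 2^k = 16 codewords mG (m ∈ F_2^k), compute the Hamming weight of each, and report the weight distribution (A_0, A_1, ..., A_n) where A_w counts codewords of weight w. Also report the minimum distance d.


Weight distribution: A_0 = 1, A_1 = 1, A_2 = 2, A_3 = 6, A_4 = 5, A_5 = 1. Minimum distance d = 1.

Enumerate all 2^4 = 16 messages m ∈ F_2^4.
For each, compute codeword c = mG in F_2^6, then tally its weight.
  m = 0000 → c = 000000, weight = 0.
  m = 1000 → c = 011011, weight = 4.
  m = 0100 → c = 110010, weight = 3.
  m = 1100 → c = 101001, weight = 3.
  m = 0010 → c = 101111, weight = 5.
  m = 1010 → c = 110100, weight = 3.
  m = 0110 → c = 011101, weight = 4.
  m = 1110 → c = 000110, weight = 2.
  m = 0001 → c = 100111, weight = 4.
  m = 1001 → c = 111100, weight = 4.
  m = 0101 → c = 010101, weight = 3.
  m = 1101 → c = 001110, weight = 3.
  m = 0011 → c = 001000, weight = 1.
  m = 1011 → c = 010011, weight = 3.
  m = 0111 → c = 111010, weight = 4.
  m = 1111 → c = 100001, weight = 2.
Tally weights:
  weight 0: 1 codewords.
  weight 1: 1 codewords.
  weight 2: 2 codewords.
  weight 3: 6 codewords.
  weight 4: 5 codewords.
  weight 5: 1 codewords.
Minimum distance d = smallest w > 0 with A_w > 0 = 1.
Sanity: Σ A_w = 16 = 2^4 = 16 ✓.


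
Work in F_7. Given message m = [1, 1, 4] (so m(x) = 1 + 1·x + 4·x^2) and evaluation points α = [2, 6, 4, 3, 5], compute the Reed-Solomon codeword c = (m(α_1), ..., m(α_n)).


c = [5, 4, 6, 5, 1]

Message polynomial: m(x) = 1 + 1·x + 4·x^2 (mod 7).
For each evaluation point α_i, compute m(α_i) mod 7:
  α_1 = 2: Horner steps 4 → 2 → 5, so m(2) = 5.
  α_2 = 6: Horner steps 4 → 4 → 4, so m(6) = 4.
  α_3 = 4: Horner steps 4 → 3 → 6, so m(4) = 6.
  α_4 = 3: Horner steps 4 → 6 → 5, so m(3) = 5.
  α_5 = 5: Horner steps 4 → 0 → 1, so m(5) = 1.
Codeword c = [5, 4, 6, 5, 1] ∈ F_7^5.


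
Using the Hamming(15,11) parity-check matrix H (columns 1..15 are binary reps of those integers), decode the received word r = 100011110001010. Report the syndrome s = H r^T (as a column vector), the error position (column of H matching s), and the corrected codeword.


s = (1, 1, 1, 1)^T, error position = 15, corrected codeword c = 100011110001011

Compute s = H r^T mod 2 one row at a time:
  s_1 = 1 + 0 + 0 + 0 + 1 + 0 + 1 + 0 = 3 ≡ 1 (mod 2).
  s_2 = 0 + 1 + 1 + 1 + 1 + 0 + 1 + 0 = 5 ≡ 1 (mod 2).
  s_3 = 0 + 0 + 1 + 1 + 0 + 0 + 1 + 0 = 3 ≡ 1 (mod 2).
  s_4 = 1 + 0 + 1 + 1 + 0 + 0 + 0 + 0 = 3 ≡ 1 (mod 2).
s = (1, 1, 1, 1)^T — this equals column 15 of H (binary 1111), so error is at position 15.
Correct: flip bit 15 of r = 100011110001010 to get c = 100011110001011.


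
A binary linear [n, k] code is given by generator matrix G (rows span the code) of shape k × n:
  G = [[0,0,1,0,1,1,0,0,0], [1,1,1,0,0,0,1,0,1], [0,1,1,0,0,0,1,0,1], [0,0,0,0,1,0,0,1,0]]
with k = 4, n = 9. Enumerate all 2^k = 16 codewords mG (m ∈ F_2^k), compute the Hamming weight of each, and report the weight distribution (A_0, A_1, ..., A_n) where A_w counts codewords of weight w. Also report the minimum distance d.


Weight distribution: A_0 = 1, A_1 = 1, A_2 = 1, A_3 = 3, A_4 = 3, A_5 = 3, A_6 = 3, A_7 = 1. Minimum distance d = 1.

Enumerate all 2^4 = 16 messages m ∈ F_2^4.
For each, compute codeword c = mG in F_2^9, then tally its weight.
  m = 0000 → c = 000000000, weight = 0.
  m = 1000 → c = 001011000, weight = 3.
  m = 0100 → c = 111000101, weight = 5.
  m = 1100 → c = 110011101, weight = 6.
  m = 0010 → c = 011000101, weight = 4.
  m = 1010 → c = 010011101, weight = 5.
  m = 0110 → c = 100000000, weight = 1.
  m = 1110 → c = 101011000, weight = 4.
  m = 0001 → c = 000010010, weight = 2.
  m = 1001 → c = 001001010, weight = 3.
  m = 0101 → c = 111010111, weight = 7.
  m = 1101 → c = 110001111, weight = 6.
  m = 0011 → c = 011010111, weight = 6.
  m = 1011 → c = 010001111, weight = 5.
  m = 0111 → c = 100010010, weight = 3.
  m = 1111 → c = 101001010, weight = 4.
Tally weights:
  weight 0: 1 codewords.
  weight 1: 1 codewords.
  weight 2: 1 codewords.
  weight 3: 3 codewords.
  weight 4: 3 codewords.
  weight 5: 3 codewords.
  weight 6: 3 codewords.
  weight 7: 1 codewords.
Minimum distance d = smallest w > 0 with A_w > 0 = 1.
Sanity: Σ A_w = 16 = 2^4 = 16 ✓.


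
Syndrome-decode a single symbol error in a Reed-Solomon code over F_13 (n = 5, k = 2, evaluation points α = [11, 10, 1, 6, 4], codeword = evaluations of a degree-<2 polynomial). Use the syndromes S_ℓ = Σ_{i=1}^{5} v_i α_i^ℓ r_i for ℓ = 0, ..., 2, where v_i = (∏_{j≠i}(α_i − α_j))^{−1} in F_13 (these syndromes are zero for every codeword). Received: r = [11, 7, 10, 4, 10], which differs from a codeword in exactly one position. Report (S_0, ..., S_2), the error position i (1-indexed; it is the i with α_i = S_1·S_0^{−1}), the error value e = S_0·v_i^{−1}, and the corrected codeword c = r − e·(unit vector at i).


S = (5, 7, 2), error at position 5, error magnitude e = 1, c = [11, 7, 10, 4, 9].

Step 1: column multipliers v_i = (∏_{j≠i}(α_i − α_j))^{−1} mod 13.
  i = 1 (α = 11): (11−10)(11−1)(11−6)(11−4) = 1·10·5·7 = 350 ≡ 12, so v_1 = 12^{−1} = 12 (mod 13).
  i = 2 (α = 10): (10−11)(10−1)(10−6)(10−4) = (−1)·9·4·6 = −216 ≡ 5, so v_2 = 5^{−1} = 8 (mod 13).
  i = 3 (α = 1): (1−11)(1−10)(1−6)(1−4) = (−10)·(−9)·(−5)·(−3) = 1350 ≡ 11, so v_3 = 11^{−1} = 6 (mod 13).
  i = 4 (α = 6): (6−11)(6−10)(6−1)(6−4) = (−5)·(−4)·5·2 = 200 ≡ 5, so v_4 = 5^{−1} = 8 (mod 13).
  i = 5 (α = 4): (4−11)(4−10)(4−1)(4−6) = (−7)·(−6)·3·(−2) = −252 ≡ 8, so v_5 = 8^{−1} = 5 (mod 13).
  v = [12, 8, 6, 8, 5].
Step 2: syndromes of r = [11, 7, 10, 4, 10] (all sums mod 13).
  S_0 = Σ v_i r_i = 12·11 + 8·7 + 6·10 + 8·4 + 5·10 = 330 ≡ 5.
  S_1 = Σ v_i α_i r_i = 12·11·11 + 8·10·7 + 6·1·10 + 8·6·4 + 5·4·10 = 2464 ≡ 7.
  α_i^2 mod 13 = [4, 9, 1, 10, 3].
  S_2 = Σ v_i α_i^2 r_i = 12·4·11 + 8·9·7 + 6·1·10 + 8·10·4 + 5·3·10 = 1562 ≡ 2.
  S = (5, 7, 2) ≠ 0, so r is not a codeword (an error is present).
Step 3: locate the error. For a single error e at position i, S_ℓ = v_i·e·α_i^ℓ, so α_err = S_1/S_0.
  S_0^{−1} = 5^{−1} = 8 (mod 13), so α_err = 7·8 = 56 ≡ 4 = α_5. Error position i = 5.
  Consistency check: S_2/S_1 = 2·2 = 4 ≡ 4 = α_err ✓ (single-error assumption holds).
Step 4: error magnitude e = S_0/v_5 = S_0·∏_{j≠5}(α_5 − α_j) = 5·8 = 40 ≡ 1 (mod 13).
Step 5: correct position 5: c_5 = r_5 − e = 10 − 1 ≡ 9 (mod 13). Hence c = [11, 7, 10, 4, 9].
  Check: interpolating c through the α_i gives m(x) = 6 + 4·x (degree < 2) with m(α_i) = c_i for every i, so c is indeed a codeword.
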